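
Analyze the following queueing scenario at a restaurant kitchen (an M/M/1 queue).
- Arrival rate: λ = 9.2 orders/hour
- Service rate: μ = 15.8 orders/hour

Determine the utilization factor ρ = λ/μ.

Server utilization: ρ = λ/μ
ρ = 9.2/15.8 = 0.5823
The server is busy 58.23% of the time.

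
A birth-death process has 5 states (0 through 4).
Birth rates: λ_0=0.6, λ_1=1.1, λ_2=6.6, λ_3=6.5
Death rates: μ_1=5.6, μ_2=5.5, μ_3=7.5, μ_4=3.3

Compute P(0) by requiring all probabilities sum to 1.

Ratios P(n)/P(0) = (λ₀···λₙ₋₁)/(μ₁···μₙ):
P(1)/P(0) = (0.6)/(5.6) = 0.10714
P(2)/P(0) = (0.6×1.1)/(5.6×5.5) = 0.021429
P(3)/P(0) = (0.6×1.1×6.6)/(5.6×5.5×7.5) = 0.018857
P(4)/P(0) = (0.6×1.1×6.6×6.5)/(5.6×5.5×7.5×3.3) = 0.037143

Normalization: ∑ P(n) = 1
P(0) × (1.0000 + 0.10714 + 0.021429 + 0.018857 + 0.037143) = 1
P(0) × 1.1846 = 1
P(0) = 1/1.1846 = 0.8442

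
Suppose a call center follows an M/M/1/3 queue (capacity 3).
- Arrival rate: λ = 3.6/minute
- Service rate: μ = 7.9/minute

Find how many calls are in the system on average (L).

ρ = λ/μ = 3.6/7.9 = 0.455696
P₀ = (1-ρ)/(1-ρ^(K+1)) = (1-0.455696)/(1-0.455696^4) = 0.5443/0.9569 = 0.5688
P_K = P₀×ρ^K = 0.5688 × 0.455696^3 = 0.5688 × 0.09463 = 0.05383
L = ρ[1 - (K+1)ρ^K + Kρ^(K+1)] / [(1-ρ)(1-ρ^(K+1))]
L = 0.455696 × (1 - 4×0.09463 + 3×0.04312) / ((1 - 0.455696) × (1 - 0.04312)) = 0.6569 calls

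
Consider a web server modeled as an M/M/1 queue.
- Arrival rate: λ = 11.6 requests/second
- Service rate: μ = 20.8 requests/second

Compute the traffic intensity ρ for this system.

Server utilization: ρ = λ/μ
ρ = 11.6/20.8 = 0.5577
The server is busy 55.77% of the time.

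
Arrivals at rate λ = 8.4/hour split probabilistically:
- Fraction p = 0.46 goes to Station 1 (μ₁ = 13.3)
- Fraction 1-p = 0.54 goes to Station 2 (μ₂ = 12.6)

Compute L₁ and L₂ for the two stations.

Effective rates: λ₁ = 8.4×0.46 = 3.864, λ₂ = 8.4×0.54 = 4.536
Station 1: ρ₁ = 3.864/13.3 = 0.29053, L₁ = ρ₁/(1-ρ₁) = 0.29053/(1-0.29053) = 0.4095
Station 2: ρ₂ = 4.536/12.6 = 0.3600, L₂ = ρ₂/(1-ρ₂) = 0.3600/(1-0.3600) = 0.5625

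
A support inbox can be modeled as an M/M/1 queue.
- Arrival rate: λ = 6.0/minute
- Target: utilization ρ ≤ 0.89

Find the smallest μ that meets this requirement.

ρ = λ/μ, so μ = λ/ρ
μ ≥ 6.0/0.89 = 6.7416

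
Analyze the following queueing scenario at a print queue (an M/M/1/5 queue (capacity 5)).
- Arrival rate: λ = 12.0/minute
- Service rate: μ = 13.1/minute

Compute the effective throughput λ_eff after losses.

ρ = λ/μ = 12.0/13.1 = 0.91603
P₀ = (1-ρ)/(1-ρ^(K+1)) = (1-0.91603)/(1-0.91603^6) = 0.08397/0.4092 = 0.2052
P_K = P₀×ρ^K = 0.2052 × 0.91603^5 = 0.2052 × 0.6450 = 0.1324
λ_eff = λ(1-P_K) = 12.0 × (1 - 0.13236) = 12.0 × 0.86764 = 10.4117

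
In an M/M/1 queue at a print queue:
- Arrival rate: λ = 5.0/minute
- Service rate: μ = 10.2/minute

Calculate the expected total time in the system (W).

First, compute utilization: ρ = λ/μ = 5.0/10.2 = 0.4902
For M/M/1: W = 1/(μ-λ)
W = 1/(10.2-5.0) = 1/5.20
W = 0.1923 minutes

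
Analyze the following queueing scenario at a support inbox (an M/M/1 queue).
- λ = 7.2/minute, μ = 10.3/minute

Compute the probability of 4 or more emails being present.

ρ = λ/μ = 7.2/10.3 = 0.69903
P(N ≥ n) = ρⁿ
P(N ≥ 4) = 0.69903^4
P(N ≥ 4) = 0.2388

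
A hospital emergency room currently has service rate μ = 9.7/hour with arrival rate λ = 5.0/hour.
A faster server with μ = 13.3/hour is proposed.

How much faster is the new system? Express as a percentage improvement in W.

System 1: ρ₁ = 5.0/9.7 = 0.5155, W₁ = 1/(9.7-5.0) = 0.2128
System 2: ρ₂ = 5.0/13.3 = 0.3759, W₂ = 1/(13.3-5.0) = 0.1205
Improvement: (W₁-W₂)/W₁ = (0.2128-0.1205)/0.2128 = 43.37%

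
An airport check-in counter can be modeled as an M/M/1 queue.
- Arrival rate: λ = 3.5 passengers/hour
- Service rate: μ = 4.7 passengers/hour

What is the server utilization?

Server utilization: ρ = λ/μ
ρ = 3.5/4.7 = 0.7447
The server is busy 74.47% of the time.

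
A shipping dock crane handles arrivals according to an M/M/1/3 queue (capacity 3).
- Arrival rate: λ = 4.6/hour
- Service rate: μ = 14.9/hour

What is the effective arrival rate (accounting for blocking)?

ρ = λ/μ = 4.6/14.9 = 0.30872
P₀ = (1-ρ)/(1-ρ^(K+1)) = (1-0.30872)/(1-0.30872^4) = 0.6913/0.9909 = 0.6976
P_K = P₀×ρ^K = 0.69762 × 0.30872^3 = 0.69762 × 0.029423 = 0.02053
λ_eff = λ(1-P_K) = 4.6 × (1 - 0.02053) = 4.6 × 0.97947 = 4.5056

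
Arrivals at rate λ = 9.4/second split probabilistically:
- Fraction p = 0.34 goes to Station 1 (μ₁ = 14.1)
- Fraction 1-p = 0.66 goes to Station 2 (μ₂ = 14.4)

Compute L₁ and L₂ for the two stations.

Effective rates: λ₁ = 9.4×0.34 = 3.196, λ₂ = 9.4×0.66 = 6.204
Station 1: ρ₁ = 3.196/14.1 = 0.22667, L₁ = ρ₁/(1-ρ₁) = 0.22667/(1-0.22667) = 0.2931
Station 2: ρ₂ = 6.204/14.4 = 0.430833, L₂ = ρ₂/(1-ρ₂) = 0.430833/(1-0.430833) = 0.7570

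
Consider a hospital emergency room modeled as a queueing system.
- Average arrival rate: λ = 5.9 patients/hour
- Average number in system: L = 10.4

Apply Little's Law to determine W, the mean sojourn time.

Little's Law: L = λW, so W = L/λ
W = 10.4/5.9 = 1.7627 hours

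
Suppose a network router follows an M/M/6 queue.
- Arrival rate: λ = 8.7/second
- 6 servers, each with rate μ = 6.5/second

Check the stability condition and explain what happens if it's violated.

Stability requires ρ = λ/(cμ) < 1
ρ = 8.7/(6 × 6.5) = 8.7/39.00 = 0.2231
Since 0.2231 < 1, the system is STABLE.
The servers are busy 22.31% of the time.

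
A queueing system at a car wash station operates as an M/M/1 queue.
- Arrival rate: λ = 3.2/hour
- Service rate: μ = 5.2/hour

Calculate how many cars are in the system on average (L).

ρ = λ/μ = 3.2/5.2 = 0.6154
For M/M/1: L = λ/(μ-λ)
L = 3.2/(5.2-3.2) = 3.2/2.00
L = 1.6000 cars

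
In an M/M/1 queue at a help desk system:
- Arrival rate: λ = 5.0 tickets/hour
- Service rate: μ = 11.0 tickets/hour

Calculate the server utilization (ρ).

Server utilization: ρ = λ/μ
ρ = 5.0/11.0 = 0.4545
The server is busy 45.45% of the time.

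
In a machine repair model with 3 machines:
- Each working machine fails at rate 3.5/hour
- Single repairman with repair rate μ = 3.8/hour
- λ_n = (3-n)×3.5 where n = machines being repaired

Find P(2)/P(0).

P(2)/P(0) = ∏_{i=0}^{2-1} λ_i/μ_{i+1}
= (3-0)×3.5/3.8 × (3-1)×3.5/3.8
= 5.0900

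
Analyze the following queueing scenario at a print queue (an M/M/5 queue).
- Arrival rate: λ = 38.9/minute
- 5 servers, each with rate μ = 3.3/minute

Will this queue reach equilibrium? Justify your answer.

Stability requires ρ = λ/(cμ) < 1
ρ = 38.9/(5 × 3.3) = 38.9/16.50 = 2.3576
Since 2.3576 ≥ 1, the system is UNSTABLE.
Need c > λ/μ = 38.9/3.3 = 11.79.
Minimum servers needed: c = 12.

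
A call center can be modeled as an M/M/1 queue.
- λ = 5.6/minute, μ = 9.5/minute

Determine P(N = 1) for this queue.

ρ = λ/μ = 5.6/9.5 = 0.5895
P(n) = (1-ρ)ρⁿ
P(1) = (1-0.5895) × 0.5895^1
P(1) = 0.4105 × 0.5895
P(1) = 0.2420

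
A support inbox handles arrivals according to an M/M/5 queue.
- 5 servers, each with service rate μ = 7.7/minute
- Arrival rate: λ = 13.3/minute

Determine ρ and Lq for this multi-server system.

Traffic intensity: ρ = λ/(cμ) = 13.3/(5×7.7) = 0.3455
Since ρ = 0.3455 < 1, system is stable.
Offered load a = λ/μ = cρ = 13.3/7.7 = 1.7273
P₀ = [ Σₙ₌₀^4 aⁿ/n! + a^5/(5!(1-ρ)) ]⁻¹
Σ = a^0/0! + a^1/1! + a^2/2! + a^3/3! + a^4/4! = 1.0000 + 1.7273 + 1.4917 + 0.8589 + 0.3709 = 5.4488
a^5/(5!(1-ρ)) = 15.3746/(120 × 0.65455) = 0.1957
P₀ = 1/(5.4488 + 0.1957) = 0.1772
Lq = P₀·a^5·ρ / (5!(1-ρ)²) = 0.17716 × 15.3746 × 0.34545 / (120 × 0.42843) = 0.01830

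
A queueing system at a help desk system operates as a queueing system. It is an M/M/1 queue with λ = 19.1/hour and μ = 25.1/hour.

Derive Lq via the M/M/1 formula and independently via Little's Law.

Method 1 (direct): Lq = λ²/(μ(μ-λ)) = 364.81/(25.1 × 6.00) = 2.4224

Method 2 (Little's Law):
W = 1/(μ-λ) = 1/6.00 = 0.166667
Wq = W - 1/μ = 0.166667 - 0.0398406 = 0.126826
Lq = λWq = 19.1 × 0.126826 = 2.4224 ✔ (matches Method 1)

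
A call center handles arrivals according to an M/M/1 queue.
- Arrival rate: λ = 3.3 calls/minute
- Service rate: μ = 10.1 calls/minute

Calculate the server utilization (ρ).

Server utilization: ρ = λ/μ
ρ = 3.3/10.1 = 0.3267
The server is busy 32.67% of the time.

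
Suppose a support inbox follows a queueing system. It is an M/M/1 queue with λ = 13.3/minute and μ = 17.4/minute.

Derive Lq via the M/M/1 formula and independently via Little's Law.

Method 1 (direct): Lq = λ²/(μ(μ-λ)) = 176.89/(17.4 × 4.10) = 2.4795

Method 2 (Little's Law):
W = 1/(μ-λ) = 1/4.10 = 0.2439
Wq = W - 1/μ = 0.2439 - 0.05747 = 0.18643
Lq = λWq = 13.3 × 0.18643 = 2.4795 ✔ (matches Method 1)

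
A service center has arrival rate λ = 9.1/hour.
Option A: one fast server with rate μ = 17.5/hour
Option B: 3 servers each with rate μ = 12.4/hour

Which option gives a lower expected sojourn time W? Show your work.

Option A: single server μ = 17.5 (M/M/1)
  ρ_A = 9.1/17.5 = 0.5200
  W_A = 1/(μ-λ) = 1/(17.5-9.1) = 1/8.40 = 0.1190

Option B: 3 servers μ = 12.4 (M/M/3)
  ρ_B = λ/(cμ) = 9.1/(3×12.4) = 0.2446
  Offered load a = λ/μ = cρ = 9.1/12.4 = 0.7339
  P₀ = [ Σₙ₌₀^2 aⁿ/n! + a^3/(3!(1-ρ)) ]⁻¹
  Σ = a^0/0! + a^1/1! + a^2/2! = 1.0000 + 0.7339 + 0.2693 = 2.0032
  a^3/(3!(1-ρ)) = 0.39524/(6 × 0.75538) = 0.08721
  P₀ = 1/(2.0032 + 0.08721) = 0.4784
  Lq = P₀·a^3·ρ / (3!(1-ρ)²) = 0.4784 × 0.3952 × 0.2446 / (6 × 0.5706) = 0.01351
  Wq_B = Lq/λ = 0.01351/9.1 = 0.001485
  W_B = Wq_B + 1/μ = 0.001485 + 0.08065 = 0.08213

Since W_B = 0.08213 < W_A = 0.1190, Option B (multiple servers) has the shorter time in system.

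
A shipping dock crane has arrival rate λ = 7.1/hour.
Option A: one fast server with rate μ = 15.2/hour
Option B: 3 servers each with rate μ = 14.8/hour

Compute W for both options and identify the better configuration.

Option A: single server μ = 15.2 (M/M/1)
  ρ_A = 7.1/15.2 = 0.4671
  W_A = 1/(μ-λ) = 1/(15.2-7.1) = 1/8.10 = 0.1235

Option B: 3 servers μ = 14.8 (M/M/3)
  ρ_B = λ/(cμ) = 7.1/(3×14.8) = 0.1599
  Offered load a = λ/μ = cρ = 7.1/14.8 = 0.4797
  P₀ = [ Σₙ₌₀^2 aⁿ/n! + a^3/(3!(1-ρ)) ]⁻¹
  Σ = a^0/0! + a^1/1! + a^2/2! = 1.0000 + 0.4797 + 0.1151 = 1.5948
  a^3/(3!(1-ρ)) = 0.1104/(6 × 0.8401) = 0.02190
  P₀ = 1/(1.5948 + 0.02190) = 0.6185
  Lq = P₀·a^3·ρ / (3!(1-ρ)²) = 0.61854 × 0.11041 × 0.15991 / (6 × 0.70575) = 0.002579
  Wq_B = Lq/λ = 0.002579/7.1 = 0.0003632
  W_B = Wq_B + 1/μ = 0.0003632 + 0.06757 = 0.06793

Since W_B = 0.06793 < W_A = 0.1235, Option B (multiple servers) has the shorter time in system.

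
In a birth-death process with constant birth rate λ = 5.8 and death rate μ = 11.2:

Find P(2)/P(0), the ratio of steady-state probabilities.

For constant rates: P(n)/P(0) = (λ/μ)^n
P(2)/P(0) = (5.8/11.2)^2 = 0.5179^2 = 0.2682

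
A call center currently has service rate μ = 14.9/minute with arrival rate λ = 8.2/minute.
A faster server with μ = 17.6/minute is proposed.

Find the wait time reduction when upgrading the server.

System 1: ρ₁ = 8.2/14.9 = 0.5503, W₁ = 1/(14.9-8.2) = 0.14925
System 2: ρ₂ = 8.2/17.6 = 0.4659, W₂ = 1/(17.6-8.2) = 0.10638
Improvement: (W₁-W₂)/W₁ = (0.14925-0.10638)/0.14925 = 28.72%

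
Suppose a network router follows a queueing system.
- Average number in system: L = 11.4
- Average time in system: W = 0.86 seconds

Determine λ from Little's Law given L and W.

Little's Law: L = λW, so λ = L/W
λ = 11.4/0.86 = 13.2558 packets/second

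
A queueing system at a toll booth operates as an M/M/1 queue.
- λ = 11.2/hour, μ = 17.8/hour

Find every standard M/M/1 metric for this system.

Step 1: ρ = λ/μ = 11.2/17.8 = 0.6292
Step 2: L = λ/(μ-λ) = 11.2/6.60 = 1.6970
Step 3: Lq = λ²/(μ(μ-λ)) = 125.44/(17.8×6.60) = 1.0678
Step 4: W = 1/(μ-λ) = 1/6.60 = 0.15152
Step 5: Wq = λ/(μ(μ-λ)) = 11.2/(17.8×6.60) = 0.09534
Step 6: P(0) = 1-ρ = 0.3708
Verify: L = λW = 11.2×0.15152 = 1.6970 ✔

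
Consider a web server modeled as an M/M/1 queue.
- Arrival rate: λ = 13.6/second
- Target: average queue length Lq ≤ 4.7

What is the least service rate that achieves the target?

For M/M/1: Lq = λ²/(μ(μ-λ))
Need Lq ≤ 4.7, i.e. μ(μ-λ) ≥ λ²/4.7
μ² - 13.6μ - 184.96/4.7 ≥ 0  →  μ² - 13.6μ - 39.3532 ≥ 0
Quadratic formula (positive root): μ = [λ + √(λ² + 4×39.3532)]/2
Discriminant: 184.96 + 4×39.3532 = 342.3728, √342.3728 = 18.50332
μ ≥ (13.6 + 18.50332)/2 = 16.0517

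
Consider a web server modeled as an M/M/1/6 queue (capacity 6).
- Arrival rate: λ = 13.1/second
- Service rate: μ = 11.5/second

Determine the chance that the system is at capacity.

ρ = λ/μ = 13.1/11.5 = 1.13913
P₀ = (1-ρ)/(1-ρ^(K+1)) = (1-1.13913)/(1-1.13913^7) = -0.13913/-1.4889 = 0.09344
P_K = P₀×ρ^K = 0.09344 × 1.13913^6 = 0.09344 × 2.1849 = 0.2042
Blocking probability = 20.42%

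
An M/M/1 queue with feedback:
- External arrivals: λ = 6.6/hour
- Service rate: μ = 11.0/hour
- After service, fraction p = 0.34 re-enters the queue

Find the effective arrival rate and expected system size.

Effective arrival rate: λ_eff = λ/(1-p) = 6.6/(1-0.34) = 6.6/0.66 = 10.0000
ρ = λ_eff/μ = 10.0000/11.0 = 0.909091
L = ρ/(1-ρ) = 0.909091/(1-0.909091) = 10.0000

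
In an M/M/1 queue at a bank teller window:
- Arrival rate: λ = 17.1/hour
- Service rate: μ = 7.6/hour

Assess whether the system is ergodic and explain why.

Stability requires ρ = λ/(cμ) < 1
ρ = 17.1/(1 × 7.6) = 17.1/7.60 = 2.2500
Since 2.2500 ≥ 1, the system is UNSTABLE.
Queue grows without bound. Need μ > λ = 17.1.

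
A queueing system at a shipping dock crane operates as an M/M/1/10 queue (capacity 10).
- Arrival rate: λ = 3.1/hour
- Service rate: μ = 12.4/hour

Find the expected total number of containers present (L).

ρ = λ/μ = 3.1/12.4 = 0.2500
P₀ = (1-ρ)/(1-ρ^(K+1)) = (1-0.2500)/(1-0.2500^11) = 0.7500/1.0000 = 0.7500
P_K = P₀×ρ^K = 0.7500 × 0.2500^10 = 0.7500 × 9.537e-07 = 7.153e-07
L = ρ[1 - (K+1)ρ^K + Kρ^(K+1)] / [(1-ρ)(1-ρ^(K+1))]
L = 0.2500 × (1 - 11×9.537e-07 + 10×2.384e-07) / ((1 - 0.2500) × (1 - 2.384e-07)) = 0.3333 containers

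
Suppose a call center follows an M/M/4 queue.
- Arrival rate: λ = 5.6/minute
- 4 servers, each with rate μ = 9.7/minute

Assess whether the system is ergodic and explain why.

Stability requires ρ = λ/(cμ) < 1
ρ = 5.6/(4 × 9.7) = 5.6/38.80 = 0.1443
Since 0.1443 < 1, the system is STABLE.
The servers are busy 14.43% of the time.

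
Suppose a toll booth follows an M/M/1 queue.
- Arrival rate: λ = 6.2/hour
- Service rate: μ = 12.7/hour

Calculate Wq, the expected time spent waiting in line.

First, compute utilization: ρ = λ/μ = 6.2/12.7 = 0.4882
For M/M/1: Wq = λ/(μ(μ-λ))
Wq = 6.2/(12.7 × (12.7-6.2))
Wq = 6.2/(12.7 × 6.50)
Wq = 0.07511 hours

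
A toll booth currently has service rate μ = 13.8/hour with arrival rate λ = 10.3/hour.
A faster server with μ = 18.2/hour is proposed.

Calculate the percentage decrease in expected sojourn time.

System 1: ρ₁ = 10.3/13.8 = 0.7464, W₁ = 1/(13.8-10.3) = 0.28571
System 2: ρ₂ = 10.3/18.2 = 0.5659, W₂ = 1/(18.2-10.3) = 0.12658
Improvement: (W₁-W₂)/W₁ = (0.28571-0.12658)/0.28571 = 55.70%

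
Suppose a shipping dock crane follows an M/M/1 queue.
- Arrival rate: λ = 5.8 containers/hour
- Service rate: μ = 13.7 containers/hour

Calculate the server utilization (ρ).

Server utilization: ρ = λ/μ
ρ = 5.8/13.7 = 0.4234
The server is busy 42.34% of the time.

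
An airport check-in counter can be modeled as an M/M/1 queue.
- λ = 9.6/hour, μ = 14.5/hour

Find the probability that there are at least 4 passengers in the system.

ρ = λ/μ = 9.6/14.5 = 0.66207
P(N ≥ n) = ρⁿ
P(N ≥ 4) = 0.66207^4
P(N ≥ 4) = 0.1921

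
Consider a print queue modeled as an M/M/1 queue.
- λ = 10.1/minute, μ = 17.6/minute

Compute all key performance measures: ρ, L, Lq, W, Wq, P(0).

Step 1: ρ = λ/μ = 10.1/17.6 = 0.5739
Step 2: L = λ/(μ-λ) = 10.1/7.50 = 1.3467
Step 3: Lq = λ²/(μ(μ-λ)) = 102.01/(17.6×7.50) = 0.7728
Step 4: W = 1/(μ-λ) = 1/7.50 = 0.133333
Step 5: Wq = λ/(μ(μ-λ)) = 10.1/(17.6×7.50) = 0.07652
Step 6: P(0) = 1-ρ = 0.4261
Verify: L = λW = 10.1×0.133333 = 1.3467 ✔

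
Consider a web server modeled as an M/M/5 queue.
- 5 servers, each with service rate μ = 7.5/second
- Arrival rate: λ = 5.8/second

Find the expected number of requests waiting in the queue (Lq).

Traffic intensity: ρ = λ/(cμ) = 5.8/(5×7.5) = 0.1547
Since ρ = 0.1547 < 1, system is stable.
Offered load a = λ/μ = cρ = 5.8/7.5 = 0.7733
P₀ = [ Σₙ₌₀^4 aⁿ/n! + a^5/(5!(1-ρ)) ]⁻¹
Σ = a^0/0! + a^1/1! + a^2/2! + a^3/3! + a^4/4! = 1.0000 + 0.7733 + 0.2990 + 0.07708 + 0.01490 = 2.1643
a^5/(5!(1-ρ)) = 0.2766/(120 × 0.8453) = 0.002727
P₀ = 1/(2.1643 + 0.002727) = 0.4615
Lq = P₀·a^5·ρ / (5!(1-ρ)²) = 0.46145 × 0.27659 × 0.15467 / (120 × 0.71459) = 0.0002302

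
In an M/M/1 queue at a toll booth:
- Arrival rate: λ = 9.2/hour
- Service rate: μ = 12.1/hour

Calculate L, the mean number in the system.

ρ = λ/μ = 9.2/12.1 = 0.7603
For M/M/1: L = λ/(μ-λ)
L = 9.2/(12.1-9.2) = 9.2/2.90
L = 3.1724 vehicles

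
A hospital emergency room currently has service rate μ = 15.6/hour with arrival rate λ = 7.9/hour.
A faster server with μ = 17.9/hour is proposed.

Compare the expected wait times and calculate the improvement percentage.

System 1: ρ₁ = 7.9/15.6 = 0.5064, W₁ = 1/(15.6-7.9) = 0.12987
System 2: ρ₂ = 7.9/17.9 = 0.4413, W₂ = 1/(17.9-7.9) = 0.10000
Improvement: (W₁-W₂)/W₁ = (0.12987-0.10000)/0.12987 = 23.00%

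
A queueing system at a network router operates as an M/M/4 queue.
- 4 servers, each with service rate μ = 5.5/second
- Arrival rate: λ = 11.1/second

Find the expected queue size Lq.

Traffic intensity: ρ = λ/(cμ) = 11.1/(4×5.5) = 0.5045
Since ρ = 0.5045 < 1, system is stable.
Offered load a = λ/μ = cρ = 11.1/5.5 = 2.0182
P₀ = [ Σₙ₌₀^3 aⁿ/n! + a^4/(4!(1-ρ)) ]⁻¹
Σ = a^0/0! + a^1/1! + a^2/2! + a^3/3! = 1.0000 + 2.0182 + 2.0365 + 1.3700 = 6.4247
a^4/(4!(1-ρ)) = 16.5898/(24 × 0.49545) = 1.3952
P₀ = 1/(6.4247 + 1.3952) = 0.1279
Lq = P₀·a^4·ρ / (4!(1-ρ)²) = 0.1279 × 16.5898 × 0.5045 / (24 × 0.2455) = 0.1817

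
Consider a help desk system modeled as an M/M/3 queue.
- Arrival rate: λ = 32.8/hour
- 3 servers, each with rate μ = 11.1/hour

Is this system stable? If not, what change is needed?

Stability requires ρ = λ/(cμ) < 1
ρ = 32.8/(3 × 11.1) = 32.8/33.30 = 0.9850
Since 0.9850 < 1, the system is STABLE.
The servers are busy 98.50% of the time.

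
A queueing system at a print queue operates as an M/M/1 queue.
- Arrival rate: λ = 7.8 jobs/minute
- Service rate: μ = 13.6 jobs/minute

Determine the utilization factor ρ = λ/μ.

Server utilization: ρ = λ/μ
ρ = 7.8/13.6 = 0.5735
The server is busy 57.35% of the time.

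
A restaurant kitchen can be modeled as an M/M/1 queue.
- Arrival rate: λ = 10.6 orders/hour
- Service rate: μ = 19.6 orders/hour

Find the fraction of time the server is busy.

Server utilization: ρ = λ/μ
ρ = 10.6/19.6 = 0.5408
The server is busy 54.08% of the time.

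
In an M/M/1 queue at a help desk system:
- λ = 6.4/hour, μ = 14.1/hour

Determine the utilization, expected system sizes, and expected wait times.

Step 1: ρ = λ/μ = 6.4/14.1 = 0.4539
Step 2: L = λ/(μ-λ) = 6.4/7.70 = 0.8312
Step 3: Lq = λ²/(μ(μ-λ)) = 40.96/(14.1×7.70) = 0.3773
Step 4: W = 1/(μ-λ) = 1/7.70 = 0.12987
Step 5: Wq = λ/(μ(μ-λ)) = 6.4/(14.1×7.70) = 0.05895
Step 6: P(0) = 1-ρ = 0.5461
Verify: L = λW = 6.4×0.12987 = 0.8312 ✔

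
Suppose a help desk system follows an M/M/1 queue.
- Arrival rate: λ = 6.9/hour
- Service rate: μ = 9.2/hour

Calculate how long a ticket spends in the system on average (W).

First, compute utilization: ρ = λ/μ = 6.9/9.2 = 0.7500
For M/M/1: W = 1/(μ-λ)
W = 1/(9.2-6.9) = 1/2.30
W = 0.4348 hours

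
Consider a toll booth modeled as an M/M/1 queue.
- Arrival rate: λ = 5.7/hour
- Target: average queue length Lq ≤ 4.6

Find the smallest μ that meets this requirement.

For M/M/1: Lq = λ²/(μ(μ-λ))
Need Lq ≤ 4.6, i.e. μ(μ-λ) ≥ λ²/4.6
μ² - 5.7μ - 32.49/4.6 ≥ 0  →  μ² - 5.7μ - 7.06304 ≥ 0
Quadratic formula (positive root): μ = [λ + √(λ² + 4×7.06304)]/2
Discriminant: 32.49 + 4×7.06304 = 60.7422, √60.7422 = 7.7937
μ ≥ (5.7 + 7.7937)/2 = 6.7469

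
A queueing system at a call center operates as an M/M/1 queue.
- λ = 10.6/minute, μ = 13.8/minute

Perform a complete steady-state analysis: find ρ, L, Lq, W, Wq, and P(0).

Step 1: ρ = λ/μ = 10.6/13.8 = 0.7681
Step 2: L = λ/(μ-λ) = 10.6/3.20 = 3.3125
Step 3: Lq = λ²/(μ(μ-λ)) = 112.36/(13.8×3.20) = 2.5444
Step 4: W = 1/(μ-λ) = 1/3.20 = 0.3125
Step 5: Wq = λ/(μ(μ-λ)) = 10.6/(13.8×3.20) = 0.2400
Step 6: P(0) = 1-ρ = 0.2319
Verify: L = λW = 10.6×0.3125 = 3.3125 ✔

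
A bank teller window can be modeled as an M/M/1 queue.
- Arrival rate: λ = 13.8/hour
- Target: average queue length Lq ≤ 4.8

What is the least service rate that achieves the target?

For M/M/1: Lq = λ²/(μ(μ-λ))
Need Lq ≤ 4.8, i.e. μ(μ-λ) ≥ λ²/4.8
μ² - 13.8μ - 190.44/4.8 ≥ 0  →  μ² - 13.8μ - 39.6750 ≥ 0
Quadratic formula (positive root): μ = [λ + √(λ² + 4×39.6750)]/2
Discriminant: 190.44 + 4×39.6750 = 349.1400, √349.1400 = 18.68529
μ ≥ (13.8 + 18.68529)/2 = 16.2426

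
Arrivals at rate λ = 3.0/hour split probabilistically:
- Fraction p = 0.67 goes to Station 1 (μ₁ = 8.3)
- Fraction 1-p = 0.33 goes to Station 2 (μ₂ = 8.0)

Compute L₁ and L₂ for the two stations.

Effective rates: λ₁ = 3.0×0.67 = 2.01, λ₂ = 3.0×0.33 = 0.99
Station 1: ρ₁ = 2.01/8.3 = 0.2422, L₁ = ρ₁/(1-ρ₁) = 0.2422/(1-0.2422) = 0.3196
Station 2: ρ₂ = 0.99/8.0 = 0.1237, L₂ = ρ₂/(1-ρ₂) = 0.1237/(1-0.1237) = 0.1412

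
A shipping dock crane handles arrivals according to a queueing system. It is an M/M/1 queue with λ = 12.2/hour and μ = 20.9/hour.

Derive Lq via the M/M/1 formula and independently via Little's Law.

Method 1 (direct): Lq = λ²/(μ(μ-λ)) = 148.84/(20.9 × 8.70) = 0.8186

Method 2 (Little's Law):
W = 1/(μ-λ) = 1/8.70 = 0.114943
Wq = W - 1/μ = 0.114943 - 0.0478469 = 0.06710
Lq = λWq = 12.2 × 0.06710 = 0.8186 ✔ (matches Method 1)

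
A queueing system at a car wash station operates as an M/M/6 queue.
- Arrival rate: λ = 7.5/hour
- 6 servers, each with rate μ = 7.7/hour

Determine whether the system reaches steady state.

Stability requires ρ = λ/(cμ) < 1
ρ = 7.5/(6 × 7.7) = 7.5/46.20 = 0.1623
Since 0.1623 < 1, the system is STABLE.
The servers are busy 16.23% of the time.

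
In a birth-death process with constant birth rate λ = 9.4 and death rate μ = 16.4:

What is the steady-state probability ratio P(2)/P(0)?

For constant rates: P(n)/P(0) = (λ/μ)^n
P(2)/P(0) = (9.4/16.4)^2 = 0.57317^2 = 0.3285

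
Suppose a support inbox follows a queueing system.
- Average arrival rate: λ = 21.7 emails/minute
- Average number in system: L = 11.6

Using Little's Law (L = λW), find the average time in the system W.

Little's Law: L = λW, so W = L/λ
W = 11.6/21.7 = 0.5346 minutes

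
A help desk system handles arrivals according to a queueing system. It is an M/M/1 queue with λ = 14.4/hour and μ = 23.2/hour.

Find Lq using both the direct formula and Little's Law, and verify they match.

Method 1 (direct): Lq = λ²/(μ(μ-λ)) = 207.36/(23.2 × 8.80) = 1.0157

Method 2 (Little's Law):
W = 1/(μ-λ) = 1/8.80 = 0.113636
Wq = W - 1/μ = 0.113636 - 0.0431034 = 0.070533
Lq = λWq = 14.4 × 0.070533 = 1.0157 ✔ (matches Method 1)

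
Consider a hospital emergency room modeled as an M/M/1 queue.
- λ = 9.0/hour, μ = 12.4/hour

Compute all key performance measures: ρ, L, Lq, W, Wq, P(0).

Step 1: ρ = λ/μ = 9.0/12.4 = 0.7258
Step 2: L = λ/(μ-λ) = 9.0/3.40 = 2.6471
Step 3: Lq = λ²/(μ(μ-λ)) = 81.00/(12.4×3.40) = 1.9213
Step 4: W = 1/(μ-λ) = 1/3.40 = 0.29412
Step 5: Wq = λ/(μ(μ-λ)) = 9.0/(12.4×3.40) = 0.2135
Step 6: P(0) = 1-ρ = 0.2742
Verify: L = λW = 9.0×0.29412 = 2.6471 ✔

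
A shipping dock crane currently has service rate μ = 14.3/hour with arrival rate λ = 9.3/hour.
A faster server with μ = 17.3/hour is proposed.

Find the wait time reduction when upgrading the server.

System 1: ρ₁ = 9.3/14.3 = 0.6503, W₁ = 1/(14.3-9.3) = 0.2000
System 2: ρ₂ = 9.3/17.3 = 0.5376, W₂ = 1/(17.3-9.3) = 0.1250
Improvement: (W₁-W₂)/W₁ = (0.2000-0.1250)/0.2000 = 37.50%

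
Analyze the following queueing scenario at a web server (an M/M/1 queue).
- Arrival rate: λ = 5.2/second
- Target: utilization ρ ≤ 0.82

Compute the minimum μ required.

ρ = λ/μ, so μ = λ/ρ
μ ≥ 5.2/0.82 = 6.3415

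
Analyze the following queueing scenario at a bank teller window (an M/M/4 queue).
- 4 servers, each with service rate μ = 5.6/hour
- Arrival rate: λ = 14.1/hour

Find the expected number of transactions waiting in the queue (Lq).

Traffic intensity: ρ = λ/(cμ) = 14.1/(4×5.6) = 0.6295
Since ρ = 0.6295 < 1, system is stable.
Offered load a = λ/μ = cρ = 14.1/5.6 = 2.5179
P₀ = [ Σₙ₌₀^3 aⁿ/n! + a^4/(4!(1-ρ)) ]⁻¹
Σ = a^0/0! + a^1/1! + a^2/2! + a^3/3! = 1.00000 + 2.51786 + 3.16980 + 2.66037 = 9.3480
a^4/(4!(1-ρ)) = 40.1906/(24 × 0.37054) = 4.5194
P₀ = 1/(9.3480 + 4.5194) = 0.07211
Lq = P₀·a^4·ρ / (4!(1-ρ)²) = 0.07211 × 40.1906 × 0.6295 / (24 × 0.1373) = 0.5536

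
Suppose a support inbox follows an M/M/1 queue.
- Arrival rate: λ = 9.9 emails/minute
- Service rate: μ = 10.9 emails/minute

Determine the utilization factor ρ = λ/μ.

Server utilization: ρ = λ/μ
ρ = 9.9/10.9 = 0.9083
The server is busy 90.83% of the time.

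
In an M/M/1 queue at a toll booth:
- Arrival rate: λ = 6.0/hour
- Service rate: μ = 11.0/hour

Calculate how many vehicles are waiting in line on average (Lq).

ρ = λ/μ = 6.0/11.0 = 0.5455
For M/M/1: Lq = λ²/(μ(μ-λ))
Lq = 36.00/(11.0 × 5.00)
Lq = 0.6545 vehicles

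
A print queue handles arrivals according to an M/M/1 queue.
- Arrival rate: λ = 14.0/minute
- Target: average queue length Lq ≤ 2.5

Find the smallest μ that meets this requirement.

For M/M/1: Lq = λ²/(μ(μ-λ))
Need Lq ≤ 2.5, i.e. μ(μ-λ) ≥ λ²/2.5
μ² - 14.0μ - 196.00/2.5 ≥ 0  →  μ² - 14.0μ - 78.4000 ≥ 0
Quadratic formula (positive root): μ = [λ + √(λ² + 4×78.4000)]/2
Discriminant: 196.00 + 4×78.4000 = 509.6000, √509.6000 = 22.5743
μ ≥ (14.0 + 22.5743)/2 = 18.2872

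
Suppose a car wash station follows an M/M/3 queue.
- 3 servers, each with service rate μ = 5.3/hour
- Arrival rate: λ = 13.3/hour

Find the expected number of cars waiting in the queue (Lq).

Traffic intensity: ρ = λ/(cμ) = 13.3/(3×5.3) = 0.8365
Since ρ = 0.8365 < 1, system is stable.
Offered load a = λ/μ = cρ = 13.3/5.3 = 2.5094
P₀ = [ Σₙ₌₀^2 aⁿ/n! + a^3/(3!(1-ρ)) ]⁻¹
Σ = a^0/0! + a^1/1! + a^2/2! = 1.00000 + 2.50943 + 3.14863 = 6.6581
a^3/(3!(1-ρ)) = 15.8026/(6 × 0.163522) = 16.1065
P₀ = 1/(6.6581 + 16.1065) = 0.04393
Lq = P₀·a^3·ρ / (3!(1-ρ)²) = 0.043928 × 15.8026 × 0.83648 / (6 × 0.026739) = 3.6193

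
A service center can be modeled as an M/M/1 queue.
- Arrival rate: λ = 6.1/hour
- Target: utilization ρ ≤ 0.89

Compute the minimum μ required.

ρ = λ/μ, so μ = λ/ρ
μ ≥ 6.1/0.89 = 6.8539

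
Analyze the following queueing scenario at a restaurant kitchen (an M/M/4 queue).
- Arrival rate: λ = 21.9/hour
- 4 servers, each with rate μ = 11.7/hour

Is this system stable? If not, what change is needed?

Stability requires ρ = λ/(cμ) < 1
ρ = 21.9/(4 × 11.7) = 21.9/46.80 = 0.4679
Since 0.4679 < 1, the system is STABLE.
The servers are busy 46.79% of the time.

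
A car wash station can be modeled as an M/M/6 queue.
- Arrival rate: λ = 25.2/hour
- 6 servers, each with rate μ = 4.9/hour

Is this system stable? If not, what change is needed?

Stability requires ρ = λ/(cμ) < 1
ρ = 25.2/(6 × 4.9) = 25.2/29.40 = 0.8571
Since 0.8571 < 1, the system is STABLE.
The servers are busy 85.71% of the time.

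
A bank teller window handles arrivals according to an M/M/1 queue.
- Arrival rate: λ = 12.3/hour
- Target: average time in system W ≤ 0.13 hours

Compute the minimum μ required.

For M/M/1: W = 1/(μ-λ)
Need W ≤ 0.13, so 1/(μ-λ) ≤ 0.13
μ - λ ≥ 1/0.13 = 7.6923
μ ≥ 12.3 + 7.6923 = 19.9923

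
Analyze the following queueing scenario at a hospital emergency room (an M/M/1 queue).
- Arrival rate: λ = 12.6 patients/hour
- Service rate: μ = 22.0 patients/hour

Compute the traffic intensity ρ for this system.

Server utilization: ρ = λ/μ
ρ = 12.6/22.0 = 0.5727
The server is busy 57.27% of the time.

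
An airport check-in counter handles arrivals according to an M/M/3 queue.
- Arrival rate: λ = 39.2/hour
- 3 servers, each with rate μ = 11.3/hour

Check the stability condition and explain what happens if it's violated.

Stability requires ρ = λ/(cμ) < 1
ρ = 39.2/(3 × 11.3) = 39.2/33.90 = 1.1563
Since 1.1563 ≥ 1, the system is UNSTABLE.
Need c > λ/μ = 39.2/11.3 = 3.47.
Minimum servers needed: c = 4.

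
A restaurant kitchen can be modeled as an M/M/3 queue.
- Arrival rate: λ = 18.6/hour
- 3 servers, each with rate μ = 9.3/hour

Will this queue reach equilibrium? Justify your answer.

Stability requires ρ = λ/(cμ) < 1
ρ = 18.6/(3 × 9.3) = 18.6/27.90 = 0.6667
Since 0.6667 < 1, the system is STABLE.
The servers are busy 66.67% of the time.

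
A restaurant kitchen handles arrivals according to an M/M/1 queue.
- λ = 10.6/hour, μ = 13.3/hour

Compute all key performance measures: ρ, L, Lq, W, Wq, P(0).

Step 1: ρ = λ/μ = 10.6/13.3 = 0.7970
Step 2: L = λ/(μ-λ) = 10.6/2.70 = 3.9259
Step 3: Lq = λ²/(μ(μ-λ)) = 112.36/(13.3×2.70) = 3.1289
Step 4: W = 1/(μ-λ) = 1/2.70 = 0.37037
Step 5: Wq = λ/(μ(μ-λ)) = 10.6/(13.3×2.70) = 0.2952
Step 6: P(0) = 1-ρ = 0.2030
Verify: L = λW = 10.6×0.37037 = 3.9259 ✔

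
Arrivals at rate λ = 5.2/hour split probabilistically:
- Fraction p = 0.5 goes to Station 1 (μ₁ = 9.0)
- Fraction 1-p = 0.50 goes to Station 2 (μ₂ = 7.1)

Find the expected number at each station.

Effective rates: λ₁ = 5.2×0.5 = 2.6, λ₂ = 5.2×0.50 = 2.6
Station 1: ρ₁ = 2.6/9.0 = 0.2889, L₁ = ρ₁/(1-ρ₁) = 0.2889/(1-0.2889) = 0.4063
Station 2: ρ₂ = 2.6/7.1 = 0.3662, L₂ = ρ₂/(1-ρ₂) = 0.3662/(1-0.3662) = 0.5778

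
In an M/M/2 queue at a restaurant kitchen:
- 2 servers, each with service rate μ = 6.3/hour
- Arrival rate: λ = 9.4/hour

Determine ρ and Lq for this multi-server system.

Traffic intensity: ρ = λ/(cμ) = 9.4/(2×6.3) = 0.7460
Since ρ = 0.7460 < 1, system is stable.
Offered load a = λ/μ = cρ = 9.4/6.3 = 1.4921
P₀ = [ Σₙ₌₀^1 aⁿ/n! + a^2/(2!(1-ρ)) ]⁻¹
Σ = a^0/0! + a^1/1! = 1.0000 + 1.4921 = 2.4921
a^2/(2!(1-ρ)) = 2.22625/(2 × 0.253968) = 4.3829
P₀ = 1/(2.4921 + 4.3829) = 0.1455
Lq = P₀·a^2·ρ / (2!(1-ρ)²) = 0.14545 × 2.2263 × 0.74603 / (2 × 0.064500) = 1.8727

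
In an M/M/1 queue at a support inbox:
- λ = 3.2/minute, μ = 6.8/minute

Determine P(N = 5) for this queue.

ρ = λ/μ = 3.2/6.8 = 0.4706
P(n) = (1-ρ)ρⁿ
P(5) = (1-0.4706) × 0.4706^5
P(5) = 0.5294 × 0.02308
P(5) = 0.01222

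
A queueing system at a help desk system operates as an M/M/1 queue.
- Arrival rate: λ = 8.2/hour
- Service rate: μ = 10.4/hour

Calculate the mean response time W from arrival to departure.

First, compute utilization: ρ = λ/μ = 8.2/10.4 = 0.7885
For M/M/1: W = 1/(μ-λ)
W = 1/(10.4-8.2) = 1/2.20
W = 0.4545 hours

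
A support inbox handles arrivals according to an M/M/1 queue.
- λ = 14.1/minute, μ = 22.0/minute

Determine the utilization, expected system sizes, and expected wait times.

Step 1: ρ = λ/μ = 14.1/22.0 = 0.6409
Step 2: L = λ/(μ-λ) = 14.1/7.90 = 1.7848
Step 3: Lq = λ²/(μ(μ-λ)) = 198.81/(22.0×7.90) = 1.1439
Step 4: W = 1/(μ-λ) = 1/7.90 = 0.12658
Step 5: Wq = λ/(μ(μ-λ)) = 14.1/(22.0×7.90) = 0.08113
Step 6: P(0) = 1-ρ = 0.3591
Verify: L = λW = 14.1×0.12658 = 1.7848 ✔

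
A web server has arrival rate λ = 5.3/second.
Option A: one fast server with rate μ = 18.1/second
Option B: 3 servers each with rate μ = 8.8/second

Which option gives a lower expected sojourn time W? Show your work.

Option A: single server μ = 18.1 (M/M/1)
  ρ_A = 5.3/18.1 = 0.2928
  W_A = 1/(μ-λ) = 1/(18.1-5.3) = 1/12.80 = 0.07812

Option B: 3 servers μ = 8.8 (M/M/3)
  ρ_B = λ/(cμ) = 5.3/(3×8.8) = 0.2008
  Offered load a = λ/μ = cρ = 5.3/8.8 = 0.6023
  P₀ = [ Σₙ₌₀^2 aⁿ/n! + a^3/(3!(1-ρ)) ]⁻¹
  Σ = a^0/0! + a^1/1! + a^2/2! = 1.0000 + 0.60227 + 0.18137 = 1.7836
  a^3/(3!(1-ρ)) = 0.21846/(6 × 0.79924) = 0.04556
  P₀ = 1/(1.7836 + 0.04556) = 0.5467
  Lq = P₀·a^3·ρ / (3!(1-ρ)²) = 0.54669 × 0.21846 × 0.20076 / (6 × 0.63879) = 0.006256
  Wq_B = Lq/λ = 0.006256/5.3 = 0.001180
  W_B = Wq_B + 1/μ = 0.001180 + 0.1136 = 0.1148

Since W_A = 0.07812 < W_B = 0.1148, Option A (single fast server) has the shorter time in system.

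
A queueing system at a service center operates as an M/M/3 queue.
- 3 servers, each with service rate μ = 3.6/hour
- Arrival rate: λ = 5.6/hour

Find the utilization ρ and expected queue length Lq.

Traffic intensity: ρ = λ/(cμ) = 5.6/(3×3.6) = 0.5185
Since ρ = 0.5185 < 1, system is stable.
Offered load a = λ/μ = cρ = 5.6/3.6 = 1.5556
P₀ = [ Σₙ₌₀^2 aⁿ/n! + a^3/(3!(1-ρ)) ]⁻¹
Σ = a^0/0! + a^1/1! + a^2/2! = 1.00000 + 1.55556 + 1.20988 = 3.7654
a^3/(3!(1-ρ)) = 3.7641/(6 × 0.4815) = 1.3029
P₀ = 1/(3.7654 + 1.3029) = 0.1973
Lq = P₀·a^3·ρ / (3!(1-ρ)²) = 0.197302 × 3.76406 × 0.518519 / (6 × 0.231824) = 0.2768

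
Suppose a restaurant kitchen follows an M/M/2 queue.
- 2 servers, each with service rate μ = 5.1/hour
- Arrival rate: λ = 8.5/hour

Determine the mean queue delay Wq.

Traffic intensity: ρ = λ/(cμ) = 8.5/(2×5.1) = 0.8333
Since ρ = 0.8333 < 1, system is stable.
Offered load a = λ/μ = cρ = 8.5/5.1 = 1.6667
P₀ = [ Σₙ₌₀^1 aⁿ/n! + a^2/(2!(1-ρ)) ]⁻¹
Σ = a^0/0! + a^1/1! = 1.0000 + 1.6667 = 2.6667
a^2/(2!(1-ρ)) = 2.77778/(2 × 0.166667) = 8.3333
P₀ = 1/(2.6667 + 8.3333) = 0.09091
Lq = P₀·a^2·ρ / (2!(1-ρ)²) = 0.090909 × 2.7778 × 0.83333 / (2 × 0.027778) = 3.7879
Wq = Lq/λ = 3.7879/8.5 = 0.4456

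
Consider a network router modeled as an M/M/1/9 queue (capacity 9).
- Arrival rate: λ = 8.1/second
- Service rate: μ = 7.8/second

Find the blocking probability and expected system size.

ρ = λ/μ = 8.1/7.8 = 1.03846
P₀ = (1-ρ)/(1-ρ^(K+1)) = (1-1.03846)/(1-1.03846^10) = -0.038460/-0.45847 = 0.08389
P_K = P₀×ρ^K = 0.08389 × 1.03846^9 = 0.08389 × 1.4045 = 0.1178
Blocking probability P_9 = 0.1178 (11.78%)
L = ρ[1 - (K+1)ρ^K + Kρ^(K+1)] / [(1-ρ)(1-ρ^(K+1))]
L = 1.03846 × (1 - 10×1.4044554 + 9×1.4584708) / ((1 - 1.03846) × (1 - 1.4584708)) = 4.8106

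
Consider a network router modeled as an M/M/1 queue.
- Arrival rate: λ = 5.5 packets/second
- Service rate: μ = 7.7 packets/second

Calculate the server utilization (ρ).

Server utilization: ρ = λ/μ
ρ = 5.5/7.7 = 0.7143
The server is busy 71.43% of the time.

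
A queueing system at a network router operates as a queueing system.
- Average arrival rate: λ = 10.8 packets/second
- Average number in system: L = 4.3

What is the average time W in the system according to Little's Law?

Little's Law: L = λW, so W = L/λ
W = 4.3/10.8 = 0.3981 seconds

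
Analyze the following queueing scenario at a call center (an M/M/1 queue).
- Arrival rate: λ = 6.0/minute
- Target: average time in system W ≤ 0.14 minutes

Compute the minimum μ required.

For M/M/1: W = 1/(μ-λ)
Need W ≤ 0.14, so 1/(μ-λ) ≤ 0.14
μ - λ ≥ 1/0.14 = 7.1429
μ ≥ 6.0 + 7.1429 = 13.1429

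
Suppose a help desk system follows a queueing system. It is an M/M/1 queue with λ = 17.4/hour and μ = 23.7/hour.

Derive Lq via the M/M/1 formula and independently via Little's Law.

Method 1 (direct): Lq = λ²/(μ(μ-λ)) = 302.76/(23.7 × 6.30) = 2.0277

Method 2 (Little's Law):
W = 1/(μ-λ) = 1/6.30 = 0.15873
Wq = W - 1/μ = 0.15873 - 0.042194 = 0.116536
Lq = λWq = 17.4 × 0.116536 = 2.0277 ✔ (matches Method 1)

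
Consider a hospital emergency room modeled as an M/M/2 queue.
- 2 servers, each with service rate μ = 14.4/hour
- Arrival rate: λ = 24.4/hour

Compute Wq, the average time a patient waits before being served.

Traffic intensity: ρ = λ/(cμ) = 24.4/(2×14.4) = 0.8472
Since ρ = 0.8472 < 1, system is stable.
Offered load a = λ/μ = cρ = 24.4/14.4 = 1.6944
P₀ = [ Σₙ₌₀^1 aⁿ/n! + a^2/(2!(1-ρ)) ]⁻¹
Σ = a^0/0! + a^1/1! = 1.0000 + 1.6944 = 2.6944
a^2/(2!(1-ρ)) = 2.871142/(2 × 0.1527778) = 9.3965
P₀ = 1/(2.6944 + 9.3965) = 0.08271
Lq = P₀·a^2·ρ / (2!(1-ρ)²) = 0.0827068 × 2.87114 × 0.847222 / (2 × 0.0233410) = 4.3097
Wq = Lq/λ = 4.3097/24.4 = 0.1766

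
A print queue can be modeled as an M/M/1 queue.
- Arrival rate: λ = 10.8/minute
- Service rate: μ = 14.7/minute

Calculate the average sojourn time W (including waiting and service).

First, compute utilization: ρ = λ/μ = 10.8/14.7 = 0.7347
For M/M/1: W = 1/(μ-λ)
W = 1/(14.7-10.8) = 1/3.90
W = 0.2564 minutes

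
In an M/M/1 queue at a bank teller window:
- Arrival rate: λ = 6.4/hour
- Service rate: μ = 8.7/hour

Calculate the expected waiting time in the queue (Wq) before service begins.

First, compute utilization: ρ = λ/μ = 6.4/8.7 = 0.7356
For M/M/1: Wq = λ/(μ(μ-λ))
Wq = 6.4/(8.7 × (8.7-6.4))
Wq = 6.4/(8.7 × 2.30)
Wq = 0.3198 hours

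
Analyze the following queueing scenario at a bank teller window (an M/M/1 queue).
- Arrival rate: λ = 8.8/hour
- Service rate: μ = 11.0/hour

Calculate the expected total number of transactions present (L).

ρ = λ/μ = 8.8/11.0 = 0.8000
For M/M/1: L = λ/(μ-λ)
L = 8.8/(11.0-8.8) = 8.8/2.20
L = 4.0000 transactions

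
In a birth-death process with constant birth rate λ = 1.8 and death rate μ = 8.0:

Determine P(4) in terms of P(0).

For constant rates: P(n)/P(0) = (λ/μ)^n
P(4)/P(0) = (1.8/8.0)^4 = 0.2250^4 = 0.002563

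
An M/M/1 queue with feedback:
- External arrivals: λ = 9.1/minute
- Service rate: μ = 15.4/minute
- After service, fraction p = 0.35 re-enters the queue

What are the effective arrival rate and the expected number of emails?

Effective arrival rate: λ_eff = λ/(1-p) = 9.1/(1-0.35) = 9.1/0.65 = 14.0000
ρ = λ_eff/μ = 14.0000/15.4 = 0.909091
L = ρ/(1-ρ) = 0.909091/(1-0.909091) = 10.0000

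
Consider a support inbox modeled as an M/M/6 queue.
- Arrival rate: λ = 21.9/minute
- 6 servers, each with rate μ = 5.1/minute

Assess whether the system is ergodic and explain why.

Stability requires ρ = λ/(cμ) < 1
ρ = 21.9/(6 × 5.1) = 21.9/30.60 = 0.7157
Since 0.7157 < 1, the system is STABLE.
The servers are busy 71.57% of the time.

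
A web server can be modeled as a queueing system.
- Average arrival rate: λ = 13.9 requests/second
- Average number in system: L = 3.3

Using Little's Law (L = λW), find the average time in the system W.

Little's Law: L = λW, so W = L/λ
W = 3.3/13.9 = 0.2374 seconds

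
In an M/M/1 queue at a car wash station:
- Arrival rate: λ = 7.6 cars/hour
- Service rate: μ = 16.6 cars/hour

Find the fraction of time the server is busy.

Server utilization: ρ = λ/μ
ρ = 7.6/16.6 = 0.4578
The server is busy 45.78% of the time.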